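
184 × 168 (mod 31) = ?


184 × 168 = 30912
30912 mod 31 = 5


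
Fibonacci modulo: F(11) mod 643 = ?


F(k) mod 643 for k=1..11:
1, 1, 2, 3, 5, 8, 13, 21, 34, 55, 89
F(11) mod 643 = 89


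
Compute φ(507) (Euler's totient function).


507 = 3 × 13^2
Prime factors: 3, 13
φ(507) = 507 × (1-1/3) × (1-1/13)
= 507 × 2/3 × 12/13 = 312

φ(507) = 312


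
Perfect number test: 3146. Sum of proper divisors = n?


Proper divisors of 3146: 1, 2, 11, 13, 22, 26, 121, 143, 242, 286, 1573
Sum = 1 + 2 + 11 + 13 + 22 + 26 + 121 + 143 + 242 + 286 + 1573 = 2440

No, 3146 is not perfect (2440 ≠ 3146)


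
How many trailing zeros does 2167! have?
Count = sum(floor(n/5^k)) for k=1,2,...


floor(2167/5) = 433
floor(2167/25) = 86
floor(2167/125) = 17
floor(2167/625) = 3
Total = 539

539 trailing zeros


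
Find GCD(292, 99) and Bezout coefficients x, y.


Tabular extended Euclidean (each row: r = 292*s + 99*t):
r=292, s=1, t=0
r=99, s=0, t=1
q=2: r=94, s=1, t=-2   [292*(1) + 99*(-2) = 94]
q=1: r=5, s=-1, t=3   [292*(-1) + 99*(3) = 5]
q=18: r=4, s=19, t=-56   [292*(19) + 99*(-56) = 4]
q=1: r=1, s=-20, t=59   [292*(-20) + 99*(59) = 1]
q=4: r=0, s=99, t=-292   [292*(99) + 99*(-292) = 0]
GCD = 1; from the row with r=1: x=-20, y=59
Check: 292*(-20) + 99*(59) = -5840 + 5841 = 1

GCD = 1, x = -20, y = 59


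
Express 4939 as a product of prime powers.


4939 / 11 = 449
449 / 449 = 1
4939 = 11 × 449


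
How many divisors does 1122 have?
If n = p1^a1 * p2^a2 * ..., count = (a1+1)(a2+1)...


1122 = 2^1 × 3^1 × 11^1 × 17^1
d(1122) = (1+1) × (1+1) × (1+1) × (1+1) = 16

16 divisors


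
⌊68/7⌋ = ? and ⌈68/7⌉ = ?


68/7 = 9.7143
floor = 9
ceil = 10

floor = 9, ceil = 10


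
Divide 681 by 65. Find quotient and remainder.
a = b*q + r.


681 = 65 * 10 + 31
Check: 650 + 31 = 681

q = 10, r = 31


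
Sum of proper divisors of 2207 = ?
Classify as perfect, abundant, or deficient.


Proper divisors: 1
Sum = 1 = 1
1 < 2207 → deficient

s(2207) = 1 (deficient)


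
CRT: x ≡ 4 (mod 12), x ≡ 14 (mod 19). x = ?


M = 12*19 = 228
M1 = M/12 = 19, M2 = M/19 = 12
M1^(-1) mod 12 = 7, M2^(-1) mod 19 = 8
x = 4*19*7 + 14*12*8 = 1876
1876 mod 228 = 52
Check: 52 mod 12 = 4 ✓, 52 mod 19 = 14 ✓

x ≡ 52 (mod 228)


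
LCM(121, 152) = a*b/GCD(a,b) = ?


GCD(121, 152) = 1
LCM = 121*152/1 = 18392/1 = 18392

LCM = 18392


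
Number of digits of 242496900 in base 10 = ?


242496900 has 9 digits in base 10
floor(log10(242496900)) + 1 = floor(8.3847) + 1 = 9

9 digits (base 10)


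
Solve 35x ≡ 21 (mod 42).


GCD(35, 42) = 7 divides 21
Divide: 5x ≡ 3 (mod 6)
x ≡ 3 (mod 6)


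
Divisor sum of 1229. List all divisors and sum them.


Divisors of 1229: 1, 1229
Sum = 1 + 1229 = 1230

σ(1229) = 1230


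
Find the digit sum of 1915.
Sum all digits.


1 + 9 + 1 + 5 = 16


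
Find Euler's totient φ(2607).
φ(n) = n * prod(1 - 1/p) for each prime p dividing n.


2607 = 3 × 11 × 79
Prime factors: 3, 11, 79
φ(2607) = 2607 × (1-1/3) × (1-1/11) × (1-1/79)
= 2607 × 2/3 × 10/11 × 78/79 = 1560

φ(2607) = 1560


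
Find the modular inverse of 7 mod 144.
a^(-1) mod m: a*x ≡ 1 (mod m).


Use the extended Euclidean algorithm on (144, 7); each row r = 144*s + 7*t:
r=144, s=1, t=0
r=7, s=0, t=1
q=20: r=4, s=1, t=-20   [144*(1) + 7*(-20) = 4]
q=1: r=3, s=-1, t=21   [144*(-1) + 7*(21) = 3]
q=1: r=1, s=2, t=-41   [144*(2) + 7*(-41) = 1]
q=3: r=0, s=-7, t=144   [144*(-7) + 7*(144) = 0]
GCD = 1 with t = -41, so 7*(-41) ≡ 1 (mod 144)
Inverse = -41 mod 144 = 103
Check: 7 * 103 = 721 ≡ 1 (mod 144)

7^(-1) ≡ 103 (mod 144)


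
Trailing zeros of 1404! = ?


floor(1404/5) = 280
floor(1404/25) = 56
floor(1404/125) = 11
floor(1404/625) = 2
Total = 349

349 trailing zeros


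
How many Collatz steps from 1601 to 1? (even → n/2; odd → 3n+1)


1601 → 4804 → 2402 → 1201 → 3604 → 1802 → 901 → 2704 → 1352 → 676 → 338 → 169 → 508 → 254 → 127 → 382 → 191 → 574 → 287 → 862 → 431 → 1294 → 647 → 1942 → 971 → 2914 → 1457 → 4372 → 2186 → 1093 → 3280 → 1640 → 820 → 410 → 205 → 616 → 308 → 154 → 77 → 232 → 116 → 58 → 29 → 88 → 44 → 22 → 11 → 34 → 17 → 52 → 26 → 13 → 40 → 20 → 10 → 5 → 16 → 8 → 4 → 2 → 1
Total steps = 60

60 steps


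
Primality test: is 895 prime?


895 / 5 = 179 (exact division)
895 is NOT prime.

No, 895 is not prime


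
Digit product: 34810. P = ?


3 × 4 × 8 × 1 × 0 = 0


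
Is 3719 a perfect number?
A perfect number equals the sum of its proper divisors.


Proper divisors of 3719: 1
Sum = 1 = 1

No, 3719 is not perfect (1 ≠ 3719)


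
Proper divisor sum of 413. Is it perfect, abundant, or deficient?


Proper divisors: 1, 7, 59
Sum = 1 + 7 + 59 = 67
67 < 413 → deficient

s(413) = 67 (deficient)


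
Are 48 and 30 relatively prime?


Euclidean algorithm:
48 = 1 * 30 + 18
30 = 1 * 18 + 12
18 = 1 * 12 + 6
12 = 2 * 6 + 0
GCD(48, 30) = 6

No, not coprime (GCD = 6)


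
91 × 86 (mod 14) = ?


91 × 86 = 7826
7826 mod 14 = 0


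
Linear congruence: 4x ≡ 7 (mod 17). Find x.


GCD(4, 17) = 1, unique solution
a^(-1) mod 17 = 13
x = 13 * 7 mod 17 = 6

x ≡ 6 (mod 17)


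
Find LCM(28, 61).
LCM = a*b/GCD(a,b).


GCD(28, 61) = 1
LCM = 28*61/1 = 1708/1 = 1708

LCM = 1708


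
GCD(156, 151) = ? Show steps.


156 = 1 * 151 + 5
151 = 30 * 5 + 1
5 = 5 * 1 + 0
GCD = 1


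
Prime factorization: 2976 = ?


2976 / 2 = 1488
1488 / 2 = 744
744 / 2 = 372
372 / 2 = 186
186 / 2 = 93
93 / 3 = 31
31 / 31 = 1
2976 = 2^5 × 3 × 31


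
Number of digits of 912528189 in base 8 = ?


912528189 in base 8 = 6631011475
Number of digits = 10

10 digits (base 8)


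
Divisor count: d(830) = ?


830 = 2^1 × 5^1 × 83^1
d(830) = (1+1) × (1+1) × (1+1) = 8

8 divisors


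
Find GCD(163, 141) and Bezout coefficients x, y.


Tabular extended Euclidean (each row: r = 163*s + 141*t):
r=163, s=1, t=0
r=141, s=0, t=1
q=1: r=22, s=1, t=-1   [163*(1) + 141*(-1) = 22]
q=6: r=9, s=-6, t=7   [163*(-6) + 141*(7) = 9]
q=2: r=4, s=13, t=-15   [163*(13) + 141*(-15) = 4]
q=2: r=1, s=-32, t=37   [163*(-32) + 141*(37) = 1]
q=4: r=0, s=141, t=-163   [163*(141) + 141*(-163) = 0]
GCD = 1; from the row with r=1: x=-32, y=37
Check: 163*(-32) + 141*(37) = -5216 + 5217 = 1

GCD = 1, x = -32, y = 37


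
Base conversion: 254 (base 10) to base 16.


254 (base 10) = 254 (decimal)
254 (decimal) = FE (base 16)


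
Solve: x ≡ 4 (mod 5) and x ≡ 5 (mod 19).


M = 5*19 = 95
M1 = M/5 = 19, M2 = M/19 = 5
M1^(-1) mod 5 = 4, M2^(-1) mod 19 = 4
x = 4*19*4 + 5*5*4 = 404
404 mod 95 = 24
Check: 24 mod 5 = 4 ✓, 24 mod 19 = 5 ✓

x ≡ 24 (mod 95)


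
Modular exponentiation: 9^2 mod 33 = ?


9^1 mod 33 = 9
9^2 mod 33 = 15


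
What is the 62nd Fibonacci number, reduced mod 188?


F(k) mod 188 for k=1..62:
1, 1, 2, 3, 5, 8, 13, 21, 34, 55, 89, 144, 45, 1, 46, 47, 93, 140, 45, 185, 42, 39, 81, 120, 13, 133, 146, 91, 49, 140, 1, 141, 142, 95, 49, 144, 5, 149, 154, 115, 81, 8, 89, 97, 186, 95, 93, 0, 93, 93, 186, 91, 89, 180, 81, 73, 154, 39, 5, 44, 49, 93
F(62) mod 188 = 93


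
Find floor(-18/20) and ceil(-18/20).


-18/20 = -0.9000
floor = -1
ceil = 0

floor = -1, ceil = 0


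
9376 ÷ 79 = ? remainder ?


9376 = 79 * 118 + 54
Check: 9322 + 54 = 9376

q = 118, r = 54


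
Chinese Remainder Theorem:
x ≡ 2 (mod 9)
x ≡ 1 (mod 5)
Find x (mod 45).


M = 9*5 = 45
M1 = M/9 = 5, M2 = M/5 = 9
M1^(-1) mod 9 = 2, M2^(-1) mod 5 = 4
x = 2*5*2 + 1*9*4 = 56
56 mod 45 = 11
Check: 11 mod 9 = 2 ✓, 11 mod 5 = 1 ✓

x ≡ 11 (mod 45)


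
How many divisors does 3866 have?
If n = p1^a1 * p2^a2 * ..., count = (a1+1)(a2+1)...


3866 = 2^1 × 1933^1
d(3866) = (1+1) × (1+1) = 4

4 divisors


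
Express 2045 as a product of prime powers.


2045 / 5 = 409
409 / 409 = 1
2045 = 5 × 409


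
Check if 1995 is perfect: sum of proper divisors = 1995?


Proper divisors of 1995: 1, 3, 5, 7, 15, 19, 21, 35, 57, 95, 105, 133, 285, 399, 665
Sum = 1 + 3 + 5 + 7 + 15 + 19 + 21 + 35 + 57 + 95 + 105 + 133 + 285 + 399 + 665 = 1845

No, 1995 is not perfect (1845 ≠ 1995)


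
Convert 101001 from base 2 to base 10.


101001 (base 2) = 41 (decimal)
41 (decimal) = 41 (base 10)


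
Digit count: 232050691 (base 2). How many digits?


232050691 in base 2 = 1101110101001101000000000011
Number of digits = 28

28 digits (base 2)


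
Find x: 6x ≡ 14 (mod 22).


GCD(6, 22) = 2 divides 14
Divide: 3x ≡ 7 (mod 11)
x ≡ 6 (mod 11)


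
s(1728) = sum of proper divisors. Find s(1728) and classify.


Proper divisors: 1, 2, 3, 4, 6, 8, 9, 12, 16, 18, 24, 27, 32, 36, 48, 54, 64, 72, 96, 108, 144, 192, 216, 288, 432, 576, 864
Sum = 1 + 2 + 3 + 4 + 6 + 8 + 9 + 12 + 16 + 18 + 24 + 27 + 32 + 36 + 48 + 54 + 64 + 72 + 96 + 108 + 144 + 192 + 216 + 288 + 432 + 576 + 864 = 3352
3352 > 1728 → abundant

s(1728) = 3352 (abundant)


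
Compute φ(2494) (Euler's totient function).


2494 = 2 × 29 × 43
Prime factors: 2, 29, 43
φ(2494) = 2494 × (1-1/2) × (1-1/29) × (1-1/43)
= 2494 × 1/2 × 28/29 × 42/43 = 1176

φ(2494) = 1176


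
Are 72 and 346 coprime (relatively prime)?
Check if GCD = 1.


Euclidean algorithm:
346 = 4 * 72 + 58
72 = 1 * 58 + 14
58 = 4 * 14 + 2
14 = 7 * 2 + 0
GCD(72, 346) = 2

No, not coprime (GCD = 2)


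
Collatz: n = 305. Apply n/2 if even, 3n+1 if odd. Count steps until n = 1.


305 → 916 → 458 → 229 → 688 → 344 → 172 → 86 → 43 → 130 → 65 → 196 → 98 → 49 → 148 → 74 → 37 → 112 → 56 → 28 → 14 → 7 → 22 → 11 → 34 → 17 → 52 → 26 → 13 → 40 → 20 → 10 → 5 → 16 → 8 → 4 → 2 → 1
Total steps = 37

37 steps


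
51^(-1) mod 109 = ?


Use the extended Euclidean algorithm on (109, 51); each row r = 109*s + 51*t:
r=109, s=1, t=0
r=51, s=0, t=1
q=2: r=7, s=1, t=-2   [109*(1) + 51*(-2) = 7]
q=7: r=2, s=-7, t=15   [109*(-7) + 51*(15) = 2]
q=3: r=1, s=22, t=-47   [109*(22) + 51*(-47) = 1]
q=2: r=0, s=-51, t=109   [109*(-51) + 51*(109) = 0]
GCD = 1 with t = -47, so 51*(-47) ≡ 1 (mod 109)
Inverse = -47 mod 109 = 62
Check: 51 * 62 = 3162 ≡ 1 (mod 109)

51^(-1) ≡ 62 (mod 109)


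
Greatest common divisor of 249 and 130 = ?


249 = 1 * 130 + 119
130 = 1 * 119 + 11
119 = 10 * 11 + 9
11 = 1 * 9 + 2
9 = 4 * 2 + 1
2 = 2 * 1 + 0
GCD = 1


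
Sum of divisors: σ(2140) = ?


Divisors of 2140: 1, 2, 4, 5, 10, 20, 107, 214, 428, 535, 1070, 2140
Sum = 1 + 2 + 4 + 5 + 10 + 20 + 107 + 214 + 428 + 535 + 1070 + 2140 = 4536

σ(2140) = 4536


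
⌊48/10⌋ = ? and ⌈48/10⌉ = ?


48/10 = 4.8000
floor = 4
ceil = 5

floor = 4, ceil = 5


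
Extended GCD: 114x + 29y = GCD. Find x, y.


Tabular extended Euclidean (each row: r = 114*s + 29*t):
r=114, s=1, t=0
r=29, s=0, t=1
q=3: r=27, s=1, t=-3   [114*(1) + 29*(-3) = 27]
q=1: r=2, s=-1, t=4   [114*(-1) + 29*(4) = 2]
q=13: r=1, s=14, t=-55   [114*(14) + 29*(-55) = 1]
q=2: r=0, s=-29, t=114   [114*(-29) + 29*(114) = 0]
GCD = 1; from the row with r=1: x=14, y=-55
Check: 114*(14) + 29*(-55) = 1596 - 1595 = 1

GCD = 1, x = 14, y = -55


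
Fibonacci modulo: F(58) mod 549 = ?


F(k) mod 549 for k=1..58:
1, 1, 2, 3, 5, 8, 13, 21, 34, 55, 89, 144, 233, 377, 61, 438, 499, 388, 338, 177, 515, 143, 109, 252, 361, 64, 425, 489, 365, 305, 121, 426, 547, 424, 422, 297, 170, 467, 88, 6, 94, 100, 194, 294, 488, 233, 172, 405, 28, 433, 461, 345, 257, 53, 310, 363, 124, 487
F(58) mod 549 = 487


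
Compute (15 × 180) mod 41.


15 × 180 = 2700
2700 mod 41 = 35


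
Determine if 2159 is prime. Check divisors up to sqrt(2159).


2159 / 17 = 127 (exact division)
2159 is NOT prime.

No, 2159 is not prime


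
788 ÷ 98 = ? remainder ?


788 = 98 * 8 + 4
Check: 784 + 4 = 788

q = 8, r = 4


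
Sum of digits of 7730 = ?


7 + 7 + 3 + 0 = 17


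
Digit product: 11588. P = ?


1 × 1 × 5 × 8 × 8 = 320


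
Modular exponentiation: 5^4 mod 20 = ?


5^1 mod 20 = 5
5^2 mod 20 = 5
5^3 mod 20 = 5
5^4 mod 20 = 5


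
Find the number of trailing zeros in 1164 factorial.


floor(1164/5) = 232
floor(1164/25) = 46
floor(1164/125) = 9
floor(1164/625) = 1
Total = 288

288 trailing zeros


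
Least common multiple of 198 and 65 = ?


GCD(198, 65) = 1
LCM = 198*65/1 = 12870/1 = 12870

LCM = 12870


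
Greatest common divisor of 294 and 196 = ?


294 = 1 * 196 + 98
196 = 2 * 98 + 0
GCD = 98


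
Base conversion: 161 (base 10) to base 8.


161 (base 10) = 161 (decimal)
161 (decimal) = 241 (base 8)


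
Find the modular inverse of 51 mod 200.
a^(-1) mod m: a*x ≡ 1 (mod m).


Use the extended Euclidean algorithm on (200, 51); each row r = 200*s + 51*t:
r=200, s=1, t=0
r=51, s=0, t=1
q=3: r=47, s=1, t=-3   [200*(1) + 51*(-3) = 47]
q=1: r=4, s=-1, t=4   [200*(-1) + 51*(4) = 4]
q=11: r=3, s=12, t=-47   [200*(12) + 51*(-47) = 3]
q=1: r=1, s=-13, t=51   [200*(-13) + 51*(51) = 1]
q=3: r=0, s=51, t=-200   [200*(51) + 51*(-200) = 0]
GCD = 1 with t = 51, so 51*(51) ≡ 1 (mod 200)
Inverse = 51 mod 200 = 51
Check: 51 * 51 = 2601 ≡ 1 (mod 200)

51^(-1) ≡ 51 (mod 200)


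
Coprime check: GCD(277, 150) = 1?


Euclidean algorithm:
277 = 1 * 150 + 127
150 = 1 * 127 + 23
127 = 5 * 23 + 12
23 = 1 * 12 + 11
12 = 1 * 11 + 1
11 = 11 * 1 + 0
GCD(277, 150) = 1

Yes, coprime (GCD = 1)


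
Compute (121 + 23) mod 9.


121 + 23 = 144
144 mod 9 = 0


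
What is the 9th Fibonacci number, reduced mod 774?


F(k) mod 774 for k=1..9:
1, 1, 2, 3, 5, 8, 13, 21, 34
F(9) mod 774 = 34


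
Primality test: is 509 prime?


Check divisors up to sqrt(509) = 22.5610
No divisors found.
509 is prime.

Yes, 509 is prime


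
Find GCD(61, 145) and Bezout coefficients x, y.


Tabular extended Euclidean (each row: r = 61*s + 145*t):
r=61, s=1, t=0
r=145, s=0, t=1
q=0: r=61, s=1, t=0   [61*(1) + 145*(0) = 61]
q=2: r=23, s=-2, t=1   [61*(-2) + 145*(1) = 23]
q=2: r=15, s=5, t=-2   [61*(5) + 145*(-2) = 15]
q=1: r=8, s=-7, t=3   [61*(-7) + 145*(3) = 8]
q=1: r=7, s=12, t=-5   [61*(12) + 145*(-5) = 7]
q=1: r=1, s=-19, t=8   [61*(-19) + 145*(8) = 1]
q=7: r=0, s=145, t=-61   [61*(145) + 145*(-61) = 0]
GCD = 1; from the row with r=1: x=-19, y=8
Check: 61*(-19) + 145*(8) = -1159 + 1160 = 1

GCD = 1, x = -19, y = 8


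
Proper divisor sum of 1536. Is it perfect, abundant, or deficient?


Proper divisors: 1, 2, 3, 4, 6, 8, 12, 16, 24, 32, 48, 64, 96, 128, 192, 256, 384, 512, 768
Sum = 1 + 2 + 3 + 4 + 6 + 8 + 12 + 16 + 24 + 32 + 48 + 64 + 96 + 128 + 192 + 256 + 384 + 512 + 768 = 2556
2556 > 1536 → abundant

s(1536) = 2556 (abundant)


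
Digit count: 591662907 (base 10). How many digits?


591662907 has 9 digits in base 10
floor(log10(591662907)) + 1 = floor(8.7721) + 1 = 9

9 digits (base 10)


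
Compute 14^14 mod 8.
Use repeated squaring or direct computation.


14^1 mod 8 = 6
14^2 mod 8 = 4
14^3 mod 8 = 0
14^4 mod 8 = 0
14^5 mod 8 = 0
14^6 mod 8 = 0
14^7 mod 8 = 0
14^8 mod 8 = 0
14^9 mod 8 = 0
14^10 mod 8 = 0
14^11 mod 8 = 0
14^12 mod 8 = 0
14^13 mod 8 = 0
14^14 mod 8 = 0


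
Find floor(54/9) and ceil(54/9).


54/9 = 6.0000
floor = 6
ceil = 6

floor = 6, ceil = 6


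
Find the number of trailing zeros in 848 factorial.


floor(848/5) = 169
floor(848/25) = 33
floor(848/125) = 6
floor(848/625) = 1
Total = 209

209 trailing zeros


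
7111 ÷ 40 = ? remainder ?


7111 = 40 * 177 + 31
Check: 7080 + 31 = 7111

q = 177, r = 31


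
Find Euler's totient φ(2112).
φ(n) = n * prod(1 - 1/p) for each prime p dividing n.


2112 = 2^6 × 3 × 11
Prime factors: 2, 3, 11
φ(2112) = 2112 × (1-1/2) × (1-1/3) × (1-1/11)
= 2112 × 1/2 × 2/3 × 10/11 = 640

φ(2112) = 640


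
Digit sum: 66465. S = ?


6 + 6 + 4 + 6 + 5 = 27


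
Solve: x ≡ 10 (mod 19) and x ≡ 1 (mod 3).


M = 19*3 = 57
M1 = M/19 = 3, M2 = M/3 = 19
M1^(-1) mod 19 = 13, M2^(-1) mod 3 = 1
x = 10*3*13 + 1*19*1 = 409
409 mod 57 = 10
Check: 10 mod 19 = 10 ✓, 10 mod 3 = 1 ✓

x ≡ 10 (mod 57)


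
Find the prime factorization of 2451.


2451 / 3 = 817
817 / 19 = 43
43 / 43 = 1
2451 = 3 × 19 × 43


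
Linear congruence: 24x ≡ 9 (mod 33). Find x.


GCD(24, 33) = 3 divides 9
Divide: 8x ≡ 3 (mod 11)
x ≡ 10 (mod 11)


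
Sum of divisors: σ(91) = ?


Divisors of 91: 1, 7, 13, 91
Sum = 1 + 7 + 13 + 91 = 112

σ(91) = 112


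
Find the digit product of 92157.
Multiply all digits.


9 × 2 × 1 × 5 × 7 = 630


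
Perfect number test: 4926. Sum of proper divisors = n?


Proper divisors of 4926: 1, 2, 3, 6, 821, 1642, 2463
Sum = 1 + 2 + 3 + 6 + 821 + 1642 + 2463 = 4938

No, 4926 is not perfect (4938 ≠ 4926)


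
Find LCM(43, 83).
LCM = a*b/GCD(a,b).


GCD(43, 83) = 1
LCM = 43*83/1 = 3569/1 = 3569

LCM = 3569


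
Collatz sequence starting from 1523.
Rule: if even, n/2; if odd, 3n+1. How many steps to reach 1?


1523 → 4570 → 2285 → 6856 → 3428 → 1714 → 857 → 2572 → 1286 → 643 → 1930 → 965 → 2896 → 1448 → 724 → 362 → 181 → 544 → 272 → 136 → 68 → 34 → 17 → 52 → 26 → 13 → 40 → 20 → 10 → 5 → 16 → 8 → 4 → 2 → 1
Total steps = 34

34 steps


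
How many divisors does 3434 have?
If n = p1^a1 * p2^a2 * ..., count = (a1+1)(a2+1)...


3434 = 2^1 × 17^1 × 101^1
d(3434) = (1+1) × (1+1) × (1+1) = 8

8 divisors


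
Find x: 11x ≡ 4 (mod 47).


GCD(11, 47) = 1, unique solution
a^(-1) mod 47 = 30
x = 30 * 4 mod 47 = 26

x ≡ 26 (mod 47)


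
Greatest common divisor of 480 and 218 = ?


480 = 2 * 218 + 44
218 = 4 * 44 + 42
44 = 1 * 42 + 2
42 = 21 * 2 + 0
GCD = 2


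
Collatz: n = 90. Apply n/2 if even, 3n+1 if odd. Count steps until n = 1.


90 → 45 → 136 → 68 → 34 → 17 → 52 → 26 → 13 → 40 → 20 → 10 → 5 → 16 → 8 → 4 → 2 → 1
Total steps = 17

17 steps


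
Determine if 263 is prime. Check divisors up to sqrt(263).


Check divisors up to sqrt(263) = 16.2173
No divisors found.
263 is prime.

Yes, 263 is prime


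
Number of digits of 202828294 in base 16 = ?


202828294 in base 16 = C16EA06
Number of digits = 7

7 digits (base 16)


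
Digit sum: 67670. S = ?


6 + 7 + 6 + 7 + 0 = 26


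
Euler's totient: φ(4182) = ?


4182 = 2 × 3 × 17 × 41
Prime factors: 2, 3, 17, 41
φ(4182) = 4182 × (1-1/2) × (1-1/3) × (1-1/17) × (1-1/41)
= 4182 × 1/2 × 2/3 × 16/17 × 40/41 = 1280

φ(4182) = 1280


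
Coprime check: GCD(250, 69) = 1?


Euclidean algorithm:
250 = 3 * 69 + 43
69 = 1 * 43 + 26
43 = 1 * 26 + 17
26 = 1 * 17 + 9
17 = 1 * 9 + 8
9 = 1 * 8 + 1
8 = 8 * 1 + 0
GCD(250, 69) = 1

Yes, coprime (GCD = 1)


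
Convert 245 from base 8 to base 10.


245 (base 8) = 165 (decimal)
165 (decimal) = 165 (base 10)


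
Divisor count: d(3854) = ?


3854 = 2^1 × 41^1 × 47^1
d(3854) = (1+1) × (1+1) × (1+1) = 8

8 divisors


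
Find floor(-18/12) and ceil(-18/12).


-18/12 = -1.5000
floor = -2
ceil = -1

floor = -2, ceil = -1


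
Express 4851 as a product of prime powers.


4851 / 3 = 1617
1617 / 3 = 539
539 / 7 = 77
77 / 7 = 11
11 / 11 = 1
4851 = 3^2 × 7^2 × 11


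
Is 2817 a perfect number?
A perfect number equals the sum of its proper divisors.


Proper divisors of 2817: 1, 3, 9, 313, 939
Sum = 1 + 3 + 9 + 313 + 939 = 1265

No, 2817 is not perfect (1265 ≠ 2817)


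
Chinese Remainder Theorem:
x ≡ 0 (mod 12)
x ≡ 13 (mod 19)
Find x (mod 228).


M = 12*19 = 228
M1 = M/12 = 19, M2 = M/19 = 12
M1^(-1) mod 12 = 7, M2^(-1) mod 19 = 8
x = 0*19*7 + 13*12*8 = 1248
1248 mod 228 = 108
Check: 108 mod 12 = 0 ✓, 108 mod 19 = 13 ✓

x ≡ 108 (mod 228)


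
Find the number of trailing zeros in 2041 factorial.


floor(2041/5) = 408
floor(2041/25) = 81
floor(2041/125) = 16
floor(2041/625) = 3
Total = 508

508 trailing zeros


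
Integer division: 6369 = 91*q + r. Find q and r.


6369 = 91 * 69 + 90
Check: 6279 + 90 = 6369

q = 69, r = 90


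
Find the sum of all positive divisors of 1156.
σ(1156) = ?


Divisors of 1156: 1, 2, 4, 17, 34, 68, 289, 578, 1156
Sum = 1 + 2 + 4 + 17 + 34 + 68 + 289 + 578 + 1156 = 2149

σ(1156) = 2149


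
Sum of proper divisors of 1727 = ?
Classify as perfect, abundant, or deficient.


Proper divisors: 1, 11, 157
Sum = 1 + 11 + 157 = 169
169 < 1727 → deficient

s(1727) = 169 (deficient)


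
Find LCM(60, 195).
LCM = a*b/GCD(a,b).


GCD(60, 195) = 15
LCM = 60*195/15 = 11700/15 = 780

LCM = 780


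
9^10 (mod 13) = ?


9^1 mod 13 = 9
9^2 mod 13 = 3
9^3 mod 13 = 1
9^4 mod 13 = 9
9^5 mod 13 = 3
9^6 mod 13 = 1
9^7 mod 13 = 9
9^8 mod 13 = 3
9^9 mod 13 = 1
9^10 mod 13 = 9


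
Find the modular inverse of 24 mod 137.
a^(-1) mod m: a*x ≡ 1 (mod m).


Use the extended Euclidean algorithm on (137, 24); each row r = 137*s + 24*t:
r=137, s=1, t=0
r=24, s=0, t=1
q=5: r=17, s=1, t=-5   [137*(1) + 24*(-5) = 17]
q=1: r=7, s=-1, t=6   [137*(-1) + 24*(6) = 7]
q=2: r=3, s=3, t=-17   [137*(3) + 24*(-17) = 3]
q=2: r=1, s=-7, t=40   [137*(-7) + 24*(40) = 1]
q=3: r=0, s=24, t=-137   [137*(24) + 24*(-137) = 0]
GCD = 1 with t = 40, so 24*(40) ≡ 1 (mod 137)
Inverse = 40 mod 137 = 40
Check: 24 * 40 = 960 ≡ 1 (mod 137)

24^(-1) ≡ 40 (mod 137)


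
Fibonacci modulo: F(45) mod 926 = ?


F(k) mod 926 for k=1..45:
1, 1, 2, 3, 5, 8, 13, 21, 34, 55, 89, 144, 233, 377, 610, 61, 671, 732, 477, 283, 760, 117, 877, 68, 19, 87, 106, 193, 299, 492, 791, 357, 222, 579, 801, 454, 329, 783, 186, 43, 229, 272, 501, 773, 348
F(45) mod 926 = 348


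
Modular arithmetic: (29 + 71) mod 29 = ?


29 + 71 = 100
100 mod 29 = 13


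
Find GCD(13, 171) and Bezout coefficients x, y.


Tabular extended Euclidean (each row: r = 13*s + 171*t):
r=13, s=1, t=0
r=171, s=0, t=1
q=0: r=13, s=1, t=0   [13*(1) + 171*(0) = 13]
q=13: r=2, s=-13, t=1   [13*(-13) + 171*(1) = 2]
q=6: r=1, s=79, t=-6   [13*(79) + 171*(-6) = 1]
q=2: r=0, s=-171, t=13   [13*(-171) + 171*(13) = 0]
GCD = 1; from the row with r=1: x=79, y=-6
Check: 13*(79) + 171*(-6) = 1027 - 1026 = 1

GCD = 1, x = 79, y = -6


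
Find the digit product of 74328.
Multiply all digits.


7 × 4 × 3 × 2 × 8 = 1344


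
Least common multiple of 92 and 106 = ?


GCD(92, 106) = 2
LCM = 92*106/2 = 9752/2 = 4876

LCM = 4876


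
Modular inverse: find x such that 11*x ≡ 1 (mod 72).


Use the extended Euclidean algorithm on (72, 11); each row r = 72*s + 11*t:
r=72, s=1, t=0
r=11, s=0, t=1
q=6: r=6, s=1, t=-6   [72*(1) + 11*(-6) = 6]
q=1: r=5, s=-1, t=7   [72*(-1) + 11*(7) = 5]
q=1: r=1, s=2, t=-13   [72*(2) + 11*(-13) = 1]
q=5: r=0, s=-11, t=72   [72*(-11) + 11*(72) = 0]
GCD = 1 with t = -13, so 11*(-13) ≡ 1 (mod 72)
Inverse = -13 mod 72 = 59
Check: 11 * 59 = 649 ≡ 1 (mod 72)

11^(-1) ≡ 59 (mod 72)


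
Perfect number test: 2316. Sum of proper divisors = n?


Proper divisors of 2316: 1, 2, 3, 4, 6, 12, 193, 386, 579, 772, 1158
Sum = 1 + 2 + 3 + 4 + 6 + 12 + 193 + 386 + 579 + 772 + 1158 = 3116

No, 2316 is not perfect (3116 ≠ 2316)


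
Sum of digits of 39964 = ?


3 + 9 + 9 + 6 + 4 = 31


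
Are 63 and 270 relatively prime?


Euclidean algorithm:
270 = 4 * 63 + 18
63 = 3 * 18 + 9
18 = 2 * 9 + 0
GCD(63, 270) = 9

No, not coprime (GCD = 9)


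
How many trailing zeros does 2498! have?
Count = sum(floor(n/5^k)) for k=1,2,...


floor(2498/5) = 499
floor(2498/25) = 99
floor(2498/125) = 19
floor(2498/625) = 3
Total = 620

620 trailing zeros


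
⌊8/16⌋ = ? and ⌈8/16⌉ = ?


8/16 = 0.5000
floor = 0
ceil = 1

floor = 0, ceil = 1


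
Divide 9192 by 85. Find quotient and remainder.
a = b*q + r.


9192 = 85 * 108 + 12
Check: 9180 + 12 = 9192

q = 108, r = 12


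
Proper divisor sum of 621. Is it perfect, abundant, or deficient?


Proper divisors: 1, 3, 9, 23, 27, 69, 207
Sum = 1 + 3 + 9 + 23 + 27 + 69 + 207 = 339
339 < 621 → deficient

s(621) = 339 (deficient)


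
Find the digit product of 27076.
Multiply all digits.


2 × 7 × 0 × 7 × 6 = 0


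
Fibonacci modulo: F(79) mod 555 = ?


F(k) mod 555 for k=1..79:
1, 1, 2, 3, 5, 8, 13, 21, 34, 55, 89, 144, 233, 377, 55, 432, 487, 364, 296, 105, 401, 506, 352, 303, 100, 403, 503, 351, 299, 95, 394, 489, 328, 262, 35, 297, 332, 74, 406, 480, 331, 256, 32, 288, 320, 53, 373, 426, 244, 115, 359, 474, 278, 197, 475, 117, 37, 154, 191, 345, 536, 326, 307, 78, 385, 463, 293, 201, 494, 140, 79, 219, 298, 517, 260, 222, 482, 149, 76
F(79) mod 555 = 76


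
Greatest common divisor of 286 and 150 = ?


286 = 1 * 150 + 136
150 = 1 * 136 + 14
136 = 9 * 14 + 10
14 = 1 * 10 + 4
10 = 2 * 4 + 2
4 = 2 * 2 + 0
GCD = 2


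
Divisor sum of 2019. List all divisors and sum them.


Divisors of 2019: 1, 3, 673, 2019
Sum = 1 + 3 + 673 + 2019 = 2696

σ(2019) = 2696


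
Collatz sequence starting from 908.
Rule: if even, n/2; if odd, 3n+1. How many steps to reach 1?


908 → 454 → 227 → 682 → 341 → 1024 → 512 → 256 → 128 → 64 → 32 → 16 → 8 → 4 → 2 → 1
Total steps = 15

15 steps


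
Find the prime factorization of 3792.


3792 / 2 = 1896
1896 / 2 = 948
948 / 2 = 474
474 / 2 = 237
237 / 3 = 79
79 / 79 = 1
3792 = 2^4 × 3 × 79


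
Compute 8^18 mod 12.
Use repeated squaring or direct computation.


8^1 mod 12 = 8
8^2 mod 12 = 4
8^3 mod 12 = 8
8^4 mod 12 = 4
8^5 mod 12 = 8
8^6 mod 12 = 4
8^7 mod 12 = 8
8^8 mod 12 = 4
8^9 mod 12 = 8
8^10 mod 12 = 4
8^11 mod 12 = 8
8^12 mod 12 = 4
8^13 mod 12 = 8
8^14 mod 12 = 4
8^15 mod 12 = 8
8^16 mod 12 = 4
8^17 mod 12 = 8
8^18 mod 12 = 4


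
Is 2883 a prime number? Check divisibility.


2883 / 3 = 961 (exact division)
2883 is NOT prime.

No, 2883 is not prime


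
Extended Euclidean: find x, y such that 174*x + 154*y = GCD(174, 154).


Tabular extended Euclidean (each row: r = 174*s + 154*t):
r=174, s=1, t=0
r=154, s=0, t=1
q=1: r=20, s=1, t=-1   [174*(1) + 154*(-1) = 20]
q=7: r=14, s=-7, t=8   [174*(-7) + 154*(8) = 14]
q=1: r=6, s=8, t=-9   [174*(8) + 154*(-9) = 6]
q=2: r=2, s=-23, t=26   [174*(-23) + 154*(26) = 2]
q=3: r=0, s=77, t=-87   [174*(77) + 154*(-87) = 0]
GCD = 2; from the row with r=2: x=-23, y=26
Check: 174*(-23) + 154*(26) = -4002 + 4004 = 2

GCD = 2, x = -23, y = 26


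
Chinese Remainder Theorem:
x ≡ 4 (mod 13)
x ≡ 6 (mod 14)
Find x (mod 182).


M = 13*14 = 182
M1 = M/13 = 14, M2 = M/14 = 13
M1^(-1) mod 13 = 1, M2^(-1) mod 14 = 13
x = 4*14*1 + 6*13*13 = 1070
1070 mod 182 = 160
Check: 160 mod 13 = 4 ✓, 160 mod 14 = 6 ✓

x ≡ 160 (mod 182)


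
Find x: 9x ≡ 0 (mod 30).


GCD(9, 30) = 3 divides 0
Divide: 3x ≡ 0 (mod 10)
x ≡ 0 (mod 10)


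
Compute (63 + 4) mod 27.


63 + 4 = 67
67 mod 27 = 13


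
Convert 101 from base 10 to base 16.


101 (base 10) = 101 (decimal)
101 (decimal) = 65 (base 16)


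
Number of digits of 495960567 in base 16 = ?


495960567 in base 16 = 1D8FC1F7
Number of digits = 8

8 digits (base 16)


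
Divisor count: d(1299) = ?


1299 = 3^1 × 433^1
d(1299) = (1+1) × (1+1) = 4

4 divisors


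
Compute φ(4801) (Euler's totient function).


4801 = 4801
Prime factors: 4801
φ(4801) = 4801 × (1-1/4801)
= 4801 × 4800/4801 = 4800

φ(4801) = 4800


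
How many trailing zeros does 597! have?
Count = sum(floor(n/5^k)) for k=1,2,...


floor(597/5) = 119
floor(597/25) = 23
floor(597/125) = 4
Total = 146

146 trailing zeros


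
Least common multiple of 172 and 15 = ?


GCD(172, 15) = 1
LCM = 172*15/1 = 2580/1 = 2580

LCM = 2580


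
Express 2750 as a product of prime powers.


2750 / 2 = 1375
1375 / 5 = 275
275 / 5 = 55
55 / 5 = 11
11 / 11 = 1
2750 = 2 × 5^3 × 11


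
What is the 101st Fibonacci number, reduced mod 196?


F(k) mod 196 for k=1..101:
1, 1, 2, 3, 5, 8, 13, 21, 34, 55, 89, 144, 37, 181, 22, 7, 29, 36, 65, 101, 166, 71, 41, 112, 153, 69, 26, 95, 121, 20, 141, 161, 106, 71, 177, 52, 33, 85, 118, 7, 125, 132, 61, 193, 58, 55, 113, 168, 85, 57, 142, 3, 145, 148, 97, 49, 146, 195, 145, 144, 93, 41, 134, 175, 113, 92, 9, 101, 110, 15, 125, 140, 69, 13, 82, 95, 177, 76, 57, 133, 190, 127, 121, 52, 173, 29, 6, 35, 41, 76, 117, 193, 114, 111, 29, 140, 169, 113, 86, 3, 89
F(101) mod 196 = 89


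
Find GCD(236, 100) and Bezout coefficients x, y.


Tabular extended Euclidean (each row: r = 236*s + 100*t):
r=236, s=1, t=0
r=100, s=0, t=1
q=2: r=36, s=1, t=-2   [236*(1) + 100*(-2) = 36]
q=2: r=28, s=-2, t=5   [236*(-2) + 100*(5) = 28]
q=1: r=8, s=3, t=-7   [236*(3) + 100*(-7) = 8]
q=3: r=4, s=-11, t=26   [236*(-11) + 100*(26) = 4]
q=2: r=0, s=25, t=-59   [236*(25) + 100*(-59) = 0]
GCD = 4; from the row with r=4: x=-11, y=26
Check: 236*(-11) + 100*(26) = -2596 + 2600 = 4

GCD = 4, x = -11, y = 26


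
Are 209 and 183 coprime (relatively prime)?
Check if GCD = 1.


Euclidean algorithm:
209 = 1 * 183 + 26
183 = 7 * 26 + 1
26 = 26 * 1 + 0
GCD(209, 183) = 1

Yes, coprime (GCD = 1)


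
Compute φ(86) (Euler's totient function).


86 = 2 × 43
Prime factors: 2, 43
φ(86) = 86 × (1-1/2) × (1-1/43)
= 86 × 1/2 × 42/43 = 42

φ(86) = 42


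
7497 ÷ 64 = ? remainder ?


7497 = 64 * 117 + 9
Check: 7488 + 9 = 7497

q = 117, r = 9


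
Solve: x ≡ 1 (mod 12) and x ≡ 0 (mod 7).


M = 12*7 = 84
M1 = M/12 = 7, M2 = M/7 = 12
M1^(-1) mod 12 = 7, M2^(-1) mod 7 = 3
x = 1*7*7 + 0*12*3 = 49
49 mod 84 = 49
Check: 49 mod 12 = 1 ✓, 49 mod 7 = 0 ✓

x ≡ 49 (mod 84)


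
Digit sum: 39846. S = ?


3 + 9 + 8 + 4 + 6 = 30


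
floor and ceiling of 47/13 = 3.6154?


47/13 = 3.6154
floor = 3
ceil = 4

floor = 3, ceil = 4


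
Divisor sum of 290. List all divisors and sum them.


Divisors of 290: 1, 2, 5, 10, 29, 58, 145, 290
Sum = 1 + 2 + 5 + 10 + 29 + 58 + 145 + 290 = 540

σ(290) = 540


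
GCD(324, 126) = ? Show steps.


324 = 2 * 126 + 72
126 = 1 * 72 + 54
72 = 1 * 54 + 18
54 = 3 * 18 + 0
GCD = 18


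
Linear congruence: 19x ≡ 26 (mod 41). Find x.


GCD(19, 41) = 1, unique solution
a^(-1) mod 41 = 13
x = 13 * 26 mod 41 = 10

x ≡ 10 (mod 41)


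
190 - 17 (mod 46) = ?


190 - 17 = 173
173 mod 46 = 35


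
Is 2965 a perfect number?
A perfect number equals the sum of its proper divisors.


Proper divisors of 2965: 1, 5, 593
Sum = 1 + 5 + 593 = 599

No, 2965 is not perfect (599 ≠ 2965)


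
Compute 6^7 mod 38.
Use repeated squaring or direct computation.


6^1 mod 38 = 6
6^2 mod 38 = 36
6^3 mod 38 = 26
6^4 mod 38 = 4
6^5 mod 38 = 24
6^6 mod 38 = 30
6^7 mod 38 = 28


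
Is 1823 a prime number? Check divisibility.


Check divisors up to sqrt(1823) = 42.6966
No divisors found.
1823 is prime.

Yes, 1823 is prime


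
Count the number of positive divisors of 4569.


4569 = 3^1 × 1523^1
d(4569) = (1+1) × (1+1) = 4

4 divisors


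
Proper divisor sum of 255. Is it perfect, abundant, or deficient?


Proper divisors: 1, 3, 5, 15, 17, 51, 85
Sum = 1 + 3 + 5 + 15 + 17 + 51 + 85 = 177
177 < 255 → deficient

s(255) = 177 (deficient)


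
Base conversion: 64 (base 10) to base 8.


64 (base 10) = 64 (decimal)
64 (decimal) = 100 (base 8)


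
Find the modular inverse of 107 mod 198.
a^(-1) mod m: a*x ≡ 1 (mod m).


Use the extended Euclidean algorithm on (198, 107); each row r = 198*s + 107*t:
r=198, s=1, t=0
r=107, s=0, t=1
q=1: r=91, s=1, t=-1   [198*(1) + 107*(-1) = 91]
q=1: r=16, s=-1, t=2   [198*(-1) + 107*(2) = 16]
q=5: r=11, s=6, t=-11   [198*(6) + 107*(-11) = 11]
q=1: r=5, s=-7, t=13   [198*(-7) + 107*(13) = 5]
q=2: r=1, s=20, t=-37   [198*(20) + 107*(-37) = 1]
q=5: r=0, s=-107, t=198   [198*(-107) + 107*(198) = 0]
GCD = 1 with t = -37, so 107*(-37) ≡ 1 (mod 198)
Inverse = -37 mod 198 = 161
Check: 107 * 161 = 17227 ≡ 1 (mod 198)

107^(-1) ≡ 161 (mod 198)


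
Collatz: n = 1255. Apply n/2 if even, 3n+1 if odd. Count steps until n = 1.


1255 → 3766 → 1883 → 5650 → 2825 → 8476 → 4238 → 2119 → 6358 → 3179 → 9538 → 4769 → 14308 → 7154 → 3577 → 10732 → 5366 → 2683 → 8050 → 4025 → 12076 → 6038 → 3019 → 9058 → 4529 → 13588 → 6794 → 3397 → 10192 → 5096 → 2548 → 1274 → 637 → 1912 → 956 → 478 → 239 → 718 → 359 → 1078 → 539 → 1618 → 809 → 2428 → 1214 → 607 → 1822 → 911 → 2734 → 1367 → 4102 → 2051 → 6154 → 3077 → 9232 → 4616 → 2308 → 1154 → 577 → 1732 → 866 → 433 → 1300 → 650 → 325 → 976 → 488 → 244 → 122 → 61 → 184 → 92 → 46 → 23 → 70 → 35 → 106 → 53 → 160 → 80 → 40 → 20 → 10 → 5 → 16 → 8 → 4 → 2 → 1
Total steps = 88

88 steps


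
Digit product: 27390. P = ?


2 × 7 × 3 × 9 × 0 = 0


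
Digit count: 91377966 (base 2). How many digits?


91377966 in base 2 = 101011100100101000100101110
Number of digits = 27

27 digits (base 2)


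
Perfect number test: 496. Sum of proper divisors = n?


Proper divisors of 496: 1, 2, 4, 8, 16, 31, 62, 124, 248
Sum = 1 + 2 + 4 + 8 + 16 + 31 + 62 + 124 + 248 = 496

Yes, 496 is perfect (496 = 496)


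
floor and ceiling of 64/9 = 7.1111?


64/9 = 7.1111
floor = 7
ceil = 8

floor = 7, ceil = 8


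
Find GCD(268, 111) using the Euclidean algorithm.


268 = 2 * 111 + 46
111 = 2 * 46 + 19
46 = 2 * 19 + 8
19 = 2 * 8 + 3
8 = 2 * 3 + 2
3 = 1 * 2 + 1
2 = 2 * 1 + 0
GCD = 1


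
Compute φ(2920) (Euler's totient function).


2920 = 2^3 × 5 × 73
Prime factors: 2, 5, 73
φ(2920) = 2920 × (1-1/2) × (1-1/5) × (1-1/73)
= 2920 × 1/2 × 4/5 × 72/73 = 1152

φ(2920) = 1152


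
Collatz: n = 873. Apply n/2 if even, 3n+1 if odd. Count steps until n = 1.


873 → 2620 → 1310 → 655 → 1966 → 983 → 2950 → 1475 → 4426 → 2213 → 6640 → 3320 → 1660 → 830 → 415 → 1246 → 623 → 1870 → 935 → 2806 → 1403 → 4210 → 2105 → 6316 → 3158 → 1579 → 4738 → 2369 → 7108 → 3554 → 1777 → 5332 → 2666 → 1333 → 4000 → 2000 → 1000 → 500 → 250 → 125 → 376 → 188 → 94 → 47 → 142 → 71 → 214 → 107 → 322 → 161 → 484 → 242 → 121 → 364 → 182 → 91 → 274 → 137 → 412 → 206 → 103 → 310 → 155 → 466 → 233 → 700 → 350 → 175 → 526 → 263 → 790 → 395 → 1186 → 593 → 1780 → 890 → 445 → 1336 → 668 → 334 → 167 → 502 → 251 → 754 → 377 → 1132 → 566 → 283 → 850 → 425 → 1276 → 638 → 319 → 958 → 479 → 1438 → 719 → 2158 → 1079 → 3238 → 1619 → 4858 → 2429 → 7288 → 3644 → 1822 → 911 → 2734 → 1367 → 4102 → 2051 → 6154 → 3077 → 9232 → 4616 → 2308 → 1154 → 577 → 1732 → 866 → 433 → 1300 → 650 → 325 → 976 → 488 → 244 → 122 → 61 → 184 → 92 → 46 → 23 → 70 → 35 → 106 → 53 → 160 → 80 → 40 → 20 → 10 → 5 → 16 → 8 → 4 → 2 → 1
Total steps = 147

147 steps


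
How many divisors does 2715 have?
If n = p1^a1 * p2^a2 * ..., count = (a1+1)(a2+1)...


2715 = 3^1 × 5^1 × 181^1
d(2715) = (1+1) × (1+1) × (1+1) = 8

8 divisors


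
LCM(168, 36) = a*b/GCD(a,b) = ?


GCD(168, 36) = 12
LCM = 168*36/12 = 6048/12 = 504

LCM = 504


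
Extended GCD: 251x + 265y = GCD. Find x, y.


Tabular extended Euclidean (each row: r = 251*s + 265*t):
r=251, s=1, t=0
r=265, s=0, t=1
q=0: r=251, s=1, t=0   [251*(1) + 265*(0) = 251]
q=1: r=14, s=-1, t=1   [251*(-1) + 265*(1) = 14]
q=17: r=13, s=18, t=-17   [251*(18) + 265*(-17) = 13]
q=1: r=1, s=-19, t=18   [251*(-19) + 265*(18) = 1]
q=13: r=0, s=265, t=-251   [251*(265) + 265*(-251) = 0]
GCD = 1; from the row with r=1: x=-19, y=18
Check: 251*(-19) + 265*(18) = -4769 + 4770 = 1

GCD = 1, x = -19, y = 18


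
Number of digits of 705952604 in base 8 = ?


705952604 in base 8 = 5204775534
Number of digits = 10

10 digits (base 8)


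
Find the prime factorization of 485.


485 / 5 = 97
97 / 97 = 1
485 = 5 × 97


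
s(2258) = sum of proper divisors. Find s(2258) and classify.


Proper divisors: 1, 2, 1129
Sum = 1 + 2 + 1129 = 1132
1132 < 2258 → deficient

s(2258) = 1132 (deficient)


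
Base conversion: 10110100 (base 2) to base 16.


10110100 (base 2) = 180 (decimal)
180 (decimal) = B4 (base 16)


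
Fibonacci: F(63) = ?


Sequence: 1, 1, 2, 3, 5, 8, 13, 21, 34, 55, 89, 144, 233, 377, 610, 987, 1597, 2584, 4181, 6765, 10946, 17711, 28657, 46368, 75025, 121393, 196418, 317811, 514229, 832040, 1346269, 2178309, 3524578, 5702887, 9227465, 14930352, 24157817, 39088169, 63245986, 102334155, 165580141, 267914296, 433494437, 701408733, 1134903170, 1836311903, 2971215073, 4807526976, 7778742049, 12586269025, 20365011074, 32951280099, 53316291173, 86267571272, 139583862445, 225851433717, 365435296162, 591286729879, 956722026041, 1548008755920, 2504730781961, 4052739537881, 6557470319842
F(63) = 6557470319842


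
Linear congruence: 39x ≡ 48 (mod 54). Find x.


GCD(39, 54) = 3 divides 48
Divide: 13x ≡ 16 (mod 18)
x ≡ 4 (mod 18)


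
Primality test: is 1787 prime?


Check divisors up to sqrt(1787) = 42.2729
No divisors found.
1787 is prime.

Yes, 1787 is prime


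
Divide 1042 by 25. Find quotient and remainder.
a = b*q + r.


1042 = 25 * 41 + 17
Check: 1025 + 17 = 1042

q = 41, r = 17


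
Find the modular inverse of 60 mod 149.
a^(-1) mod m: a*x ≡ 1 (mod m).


Use the extended Euclidean algorithm on (149, 60); each row r = 149*s + 60*t:
r=149, s=1, t=0
r=60, s=0, t=1
q=2: r=29, s=1, t=-2   [149*(1) + 60*(-2) = 29]
q=2: r=2, s=-2, t=5   [149*(-2) + 60*(5) = 2]
q=14: r=1, s=29, t=-72   [149*(29) + 60*(-72) = 1]
q=2: r=0, s=-60, t=149   [149*(-60) + 60*(149) = 0]
GCD = 1 with t = -72, so 60*(-72) ≡ 1 (mod 149)
Inverse = -72 mod 149 = 77
Check: 60 * 77 = 4620 ≡ 1 (mod 149)

60^(-1) ≡ 77 (mod 149)


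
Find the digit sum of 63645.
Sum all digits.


6 + 3 + 6 + 4 + 5 = 24


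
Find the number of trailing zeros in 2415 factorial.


floor(2415/5) = 483
floor(2415/25) = 96
floor(2415/125) = 19
floor(2415/625) = 3
Total = 601

601 trailing zeros


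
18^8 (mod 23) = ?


18^1 mod 23 = 18
18^2 mod 23 = 2
18^3 mod 23 = 13
18^4 mod 23 = 4
18^5 mod 23 = 3
18^6 mod 23 = 8
18^7 mod 23 = 6
18^8 mod 23 = 16


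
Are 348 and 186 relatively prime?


Euclidean algorithm:
348 = 1 * 186 + 162
186 = 1 * 162 + 24
162 = 6 * 24 + 18
24 = 1 * 18 + 6
18 = 3 * 6 + 0
GCD(348, 186) = 6

No, not coprime (GCD = 6)


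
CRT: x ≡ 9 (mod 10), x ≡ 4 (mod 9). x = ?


M = 10*9 = 90
M1 = M/10 = 9, M2 = M/9 = 10
M1^(-1) mod 10 = 9, M2^(-1) mod 9 = 1
x = 9*9*9 + 4*10*1 = 769
769 mod 90 = 49
Check: 49 mod 10 = 9 ✓, 49 mod 9 = 4 ✓

x ≡ 49 (mod 90)


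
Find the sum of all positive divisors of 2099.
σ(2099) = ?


Divisors of 2099: 1, 2099
Sum = 1 + 2099 = 2100

σ(2099) = 2100


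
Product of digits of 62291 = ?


6 × 2 × 2 × 9 × 1 = 216


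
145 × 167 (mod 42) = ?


145 × 167 = 24215
24215 mod 42 = 23


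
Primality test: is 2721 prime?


2721 / 3 = 907 (exact division)
2721 is NOT prime.

No, 2721 is not prime


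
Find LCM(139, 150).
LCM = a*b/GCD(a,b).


GCD(139, 150) = 1
LCM = 139*150/1 = 20850/1 = 20850

LCM = 20850


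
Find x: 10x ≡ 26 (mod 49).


GCD(10, 49) = 1, unique solution
a^(-1) mod 49 = 5
x = 5 * 26 mod 49 = 32

x ≡ 32 (mod 49)


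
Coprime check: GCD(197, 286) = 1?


Euclidean algorithm:
286 = 1 * 197 + 89
197 = 2 * 89 + 19
89 = 4 * 19 + 13
19 = 1 * 13 + 6
13 = 2 * 6 + 1
6 = 6 * 1 + 0
GCD(197, 286) = 1

Yes, coprime (GCD = 1)


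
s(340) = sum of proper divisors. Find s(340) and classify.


Proper divisors: 1, 2, 4, 5, 10, 17, 20, 34, 68, 85, 170
Sum = 1 + 2 + 4 + 5 + 10 + 17 + 20 + 34 + 68 + 85 + 170 = 416
416 > 340 → abundant

s(340) = 416 (abundant)
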